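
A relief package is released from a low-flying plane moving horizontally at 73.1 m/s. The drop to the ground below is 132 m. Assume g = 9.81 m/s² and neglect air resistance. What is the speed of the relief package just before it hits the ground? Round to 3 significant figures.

89.1 m/s

Fall time: t = √(2 × 132 / 9.81) = 5.188 s.
At impact: v_x = 73.1 m/s (unchanged), v_y = g t = 9.81 × 5.188 = 50.89 m/s.
Speed = √(v_x² + v_y²) = √(5344 + 2590) = 89.1 m/s.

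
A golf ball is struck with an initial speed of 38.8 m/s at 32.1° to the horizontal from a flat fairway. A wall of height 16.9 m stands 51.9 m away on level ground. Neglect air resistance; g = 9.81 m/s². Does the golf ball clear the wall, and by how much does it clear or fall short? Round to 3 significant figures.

Yes — it clears the wall by 3.43 m.

v_x = 38.8 cos 32.1° = 32.87 m/s; v_y0 = 38.8 sin 32.1° = 20.62 m/s.
Time to reach the wall: t = 51.9 / 32.87 = 1.579 s.
Height at that point: y = 20.62×1.579 − 4.905×1.579² = 20.33 m.
That is 20.33 − 16.9 = 3.43 m above the top of the wall, so the golf ball clears it.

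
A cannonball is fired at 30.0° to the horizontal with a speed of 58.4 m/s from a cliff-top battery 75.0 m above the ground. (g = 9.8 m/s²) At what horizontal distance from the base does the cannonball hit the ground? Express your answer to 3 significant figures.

Components: v_x = 58.4 cos 30.0° = 50.58 m/s, v_y = 58.4 sin 30.0° = 29.20 m/s.
Vertical: 0 = 75.0 + 29.20 t − ½(9.8) t² ⇒ 4.900 t² − 29.20 t − 75.0 = 0.
t = [29.20 + √(852.6 + 1470)] / 9.800 = 7.897 s.
Horizontal: R = v_x · t = 50.58 × 7.897 = 399 m.

399 m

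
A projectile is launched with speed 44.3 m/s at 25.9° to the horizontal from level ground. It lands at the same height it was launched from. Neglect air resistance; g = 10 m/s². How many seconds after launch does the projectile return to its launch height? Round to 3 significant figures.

Vertical component: v_y = 44.3 sin 25.9° = 19.35 m/s.
For a projectile landing at launch height, time of flight is t = 2 v_y / g = 2 × 19.35 / 10 = 3.87 s.

3.87 s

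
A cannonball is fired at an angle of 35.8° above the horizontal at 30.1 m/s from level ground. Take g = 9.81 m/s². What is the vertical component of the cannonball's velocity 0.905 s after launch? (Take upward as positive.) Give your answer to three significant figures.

8.73 m/s

Initial vertical component: v_y0 = 30.1 sin 35.8° = 17.61 m/s.
v_y(t) = v_y0 − g t = 17.61 − 9.81 × 0.905 = 8.73 m/s.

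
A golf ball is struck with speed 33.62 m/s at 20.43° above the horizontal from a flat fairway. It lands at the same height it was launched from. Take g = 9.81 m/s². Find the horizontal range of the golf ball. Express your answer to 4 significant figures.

75.38 m

Components: v_x = 33.62 cos 20.43° = 31.505 m/s, v_y = 33.62 sin 20.43° = 11.735 m/s.
Time of flight (same landing height): t = 2 v_y / g = 2 × 11.735 / 9.81 = 2.3925 s.
Range: R = v_x · t = 31.505 × 2.3925 = 75.38 m.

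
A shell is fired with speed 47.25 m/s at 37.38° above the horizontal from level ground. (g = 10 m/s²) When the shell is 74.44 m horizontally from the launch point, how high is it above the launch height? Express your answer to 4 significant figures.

37.22 m

v_x = 47.25 cos 37.38° = 37.546 m/s, v_y0 = 47.25 sin 37.38° = 28.685 m/s.
Time to reach x = 74.44 m: t = x / v_x = 74.44 / 37.546 = 1.9826 s.
y = v_y0 t − ½ g t² = 28.685×1.9826 − 5.000×1.9826² = 37.22 m.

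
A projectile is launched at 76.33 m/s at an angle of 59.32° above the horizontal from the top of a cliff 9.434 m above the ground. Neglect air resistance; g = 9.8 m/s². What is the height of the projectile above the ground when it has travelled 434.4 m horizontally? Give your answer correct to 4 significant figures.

v_x = 76.33 cos 59.32° = 38.947 m/s, v_y0 = 76.33 sin 59.32° = 65.646 m/s.
Time to reach x = 434.4 m: t = x / v_x = 434.4 / 38.947 = 11.154 s.
y = 9.434 + v_y0 t − ½ g t² = 9.434 + 65.646×11.154 − 4.900×11.154² = 132.0 m.

132.0 m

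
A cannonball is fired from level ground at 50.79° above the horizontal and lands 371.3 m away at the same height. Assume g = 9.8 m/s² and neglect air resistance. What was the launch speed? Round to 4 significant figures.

On level ground, R = v₀² sin(2θ) / g, so v₀ = √(R g / sin 2θ).
sin(2 × 50.79°) = 0.9796.
v₀ = √(371.3 × 9.8 / 0.9796) = √3714.5 = 60.95 m/s.

60.95 m/s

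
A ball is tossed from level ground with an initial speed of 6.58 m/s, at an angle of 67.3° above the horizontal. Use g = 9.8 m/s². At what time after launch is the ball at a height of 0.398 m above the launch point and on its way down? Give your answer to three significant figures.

v_y0 = 6.58 sin 67.3° = 6.070 m/s.
Set y = v_y0 t − ½ g t² = 0.398: 4.900 t² − 6.070 t + 0.398 = 0.
t = [6.070 ± √(36.84 − 7.801)] / 9.8 = (6.070 ± 5.389) / 9.8, giving t = 0.0695 s or t = 1.17 s.
On the way down corresponds to the larger root: t = 1.17 s.

1.17 s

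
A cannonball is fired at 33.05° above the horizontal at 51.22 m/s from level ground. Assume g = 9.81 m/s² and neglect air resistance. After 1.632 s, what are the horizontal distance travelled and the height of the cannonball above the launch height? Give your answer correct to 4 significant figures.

x = 70.07 m, y = 32.52 m

v_x = 51.22 cos 33.05° = 42.932 m/s; v_y0 = 51.22 sin 33.05° = 27.934 m/s.
x = v_x t = 42.932 × 1.632 = 70.07 m.
y = v_y0 t − ½ g t² = 27.934×1.632 − 4.905×1.632² = 32.52 m.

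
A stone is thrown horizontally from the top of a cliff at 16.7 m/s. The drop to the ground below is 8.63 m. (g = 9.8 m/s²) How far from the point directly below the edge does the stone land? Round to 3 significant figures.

Initial vertical velocity is zero, so the fall time comes from h = ½ g t²: t = √(2 × 8.63 / 9.8) = 1.327 s.
Horizontal motion is uniform at 16.7 m/s, so x = 16.7 × 1.327 = 22.2 m.

22.2 m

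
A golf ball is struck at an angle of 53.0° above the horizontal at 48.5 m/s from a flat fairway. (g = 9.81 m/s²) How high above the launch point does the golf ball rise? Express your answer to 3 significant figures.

76.5 m

Vertical component of launch velocity: v_y = 48.5 sin 53.0° = 38.73 m/s.
At the highest point the vertical velocity is zero, so v_y² = 2 g h_max.
h_max = (38.73)² / (2 × 9.81) = 1500 / 19.62 = 76.5 m.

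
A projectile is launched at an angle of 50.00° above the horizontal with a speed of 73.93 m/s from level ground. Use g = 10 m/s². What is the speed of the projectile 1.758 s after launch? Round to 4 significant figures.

61.51 m/s

v_x = 73.93 cos 50.00° = 47.521 m/s (constant).
v_y(t) = 73.93 sin 50.00° − g t = 56.634 − 10 × 1.758 = 39.054 m/s.
Speed = √(v_x² + v_y²) = √(2258.2 + 1525.2) = 61.51 m/s.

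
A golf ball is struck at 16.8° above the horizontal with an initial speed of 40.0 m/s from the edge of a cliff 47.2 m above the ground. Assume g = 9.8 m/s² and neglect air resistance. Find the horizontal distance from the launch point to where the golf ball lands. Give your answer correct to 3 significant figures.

172 m

Components: v_x = 40.0 cos 16.8° = 38.29 m/s, v_y = 40.0 sin 16.8° = 11.56 m/s.
Vertical: 0 = 47.2 + 11.56 t − ½(9.8) t² ⇒ 4.900 t² − 11.56 t − 47.2 = 0.
t = [11.56 + √(133.6 + 925.1)] / 9.800 = 4.500 s.
Horizontal: R = v_x · t = 38.29 × 4.500 = 172 m.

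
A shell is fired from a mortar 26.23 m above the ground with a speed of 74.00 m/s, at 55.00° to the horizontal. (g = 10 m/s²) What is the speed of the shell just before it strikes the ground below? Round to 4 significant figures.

v_x = 74.00 cos 55.00° = 42.445 m/s is unchanged throughout.
For the vertical component, v_y² = v_y0² + 2 g h = (60.617)² + 2×10×26.23 = 4199.0, so |v_y| = 64.800 m/s.
Impact speed = √(v_x² + v_y²) = √(1801.6 + 4199.0) = 77.46 m/s.

77.46 m/s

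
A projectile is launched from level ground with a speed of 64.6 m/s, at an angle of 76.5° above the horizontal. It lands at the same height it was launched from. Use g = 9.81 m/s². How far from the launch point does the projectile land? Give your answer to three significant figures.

For level ground, R = v₀² sin(2θ) / g.
sin(2 × 76.5°) = sin 153.0° = 0.4540.
R = (64.6)² × 0.4540 / 9.81 = 193 m.

193 m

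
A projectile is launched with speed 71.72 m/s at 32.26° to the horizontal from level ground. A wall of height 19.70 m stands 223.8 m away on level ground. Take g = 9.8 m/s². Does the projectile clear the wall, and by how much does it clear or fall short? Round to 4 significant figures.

v_x = 71.72 cos 32.26° = 60.649 m/s; v_y0 = 71.72 sin 32.26° = 38.281 m/s.
Time to reach the wall: t = 223.8 / 60.649 = 3.6901 s.
Height at that point: y = 38.281×3.6901 − 4.900×3.6901² = 74.538 m.
That is 74.538 − 19.70 = 54.84 m above the top of the wall, so the projectile clears it.

Yes — it clears the wall by 54.84 m.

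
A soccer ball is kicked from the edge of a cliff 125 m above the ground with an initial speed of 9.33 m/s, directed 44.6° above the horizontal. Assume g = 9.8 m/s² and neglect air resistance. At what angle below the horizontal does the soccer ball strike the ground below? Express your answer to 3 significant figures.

82.4°

v_x = 9.33 cos 44.6° = 6.643 m/s.
At impact |v_y| = √(v_y0² + 2 g h) = √(6.551² + 2×9.8×125) = 49.93 m/s.
Angle below horizontal = arctan(|v_y| / v_x) = arctan(49.93 / 6.643) = 82.4°.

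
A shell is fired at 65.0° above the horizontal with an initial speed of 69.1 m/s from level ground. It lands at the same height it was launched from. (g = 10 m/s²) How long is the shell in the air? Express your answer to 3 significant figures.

Vertical component: v_y = 69.1 sin 65.0° = 62.63 m/s.
For a projectile landing at launch height, time of flight is t = 2 v_y / g = 2 × 62.63 / 10 = 12.5 s.

12.5 s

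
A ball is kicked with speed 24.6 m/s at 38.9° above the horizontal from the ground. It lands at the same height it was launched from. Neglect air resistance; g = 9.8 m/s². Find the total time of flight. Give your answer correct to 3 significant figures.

3.15 s

Vertical component: v_y = 24.6 sin 38.9° = 15.45 m/s.
For a projectile landing at launch height, time of flight is t = 2 v_y / g = 2 × 15.45 / 9.8 = 3.15 s.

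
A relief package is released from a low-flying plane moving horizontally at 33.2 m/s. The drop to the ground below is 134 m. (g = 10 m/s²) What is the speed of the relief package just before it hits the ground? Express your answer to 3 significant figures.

61.5 m/s

Fall time: t = √(2 × 134 / 10) = 5.177 s.
At impact: v_x = 33.2 m/s (unchanged), v_y = g t = 10 × 5.177 = 51.77 m/s.
Speed = √(v_x² + v_y²) = √(1102 + 2680) = 61.5 m/s.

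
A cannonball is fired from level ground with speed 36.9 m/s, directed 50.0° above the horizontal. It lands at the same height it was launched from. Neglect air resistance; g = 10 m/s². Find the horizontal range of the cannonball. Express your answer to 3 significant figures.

134 m

Components: v_x = 36.9 cos 50.0° = 23.72 m/s, v_y = 36.9 sin 50.0° = 28.27 m/s.
Time of flight (same landing height): t = 2 v_y / g = 2 × 28.27 / 10 = 5.654 s.
Range: R = v_x · t = 23.72 × 5.654 = 134 m.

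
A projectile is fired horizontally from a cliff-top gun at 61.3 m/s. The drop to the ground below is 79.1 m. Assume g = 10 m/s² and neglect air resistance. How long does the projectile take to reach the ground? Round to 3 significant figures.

3.98 s

The horizontal speed doesn't affect the fall. With v_y0 = 0, h = ½ g t².
t = √(2 × 79.1 / 10) = √15.82 = 3.98 s.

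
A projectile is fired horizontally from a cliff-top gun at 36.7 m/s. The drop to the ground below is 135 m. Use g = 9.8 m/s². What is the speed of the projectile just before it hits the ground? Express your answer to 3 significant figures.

63.2 m/s

Fall time: t = √(2 × 135 / 9.8) = 5.249 s.
At impact: v_x = 36.7 m/s (unchanged), v_y = g t = 9.8 × 5.249 = 51.44 m/s.
Speed = √(v_x² + v_y²) = √(1347 + 2646) = 63.2 m/s.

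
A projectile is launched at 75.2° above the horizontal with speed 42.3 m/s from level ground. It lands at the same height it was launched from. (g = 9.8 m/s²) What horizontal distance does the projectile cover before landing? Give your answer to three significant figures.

90.2 m

Components: v_x = 42.3 cos 75.2° = 10.81 m/s, v_y = 42.3 sin 75.2° = 40.90 m/s.
Time of flight (same landing height): t = 2 v_y / g = 2 × 40.90 / 9.8 = 8.347 s.
Range: R = v_x · t = 10.81 × 8.347 = 90.2 m.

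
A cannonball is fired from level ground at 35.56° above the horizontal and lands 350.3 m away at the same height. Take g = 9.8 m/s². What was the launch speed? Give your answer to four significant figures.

On level ground, R = v₀² sin(2θ) / g, so v₀ = √(R g / sin 2θ).
sin(2 × 35.56°) = 0.9462.
v₀ = √(350.3 × 9.8 / 0.9462) = √3628.1 = 60.23 m/s.

60.23 m/s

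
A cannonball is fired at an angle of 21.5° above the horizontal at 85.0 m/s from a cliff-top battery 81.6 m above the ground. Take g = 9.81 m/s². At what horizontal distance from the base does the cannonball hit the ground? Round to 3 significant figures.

Components: v_x = 85.0 cos 21.5° = 79.09 m/s, v_y = 85.0 sin 21.5° = 31.15 m/s.
Vertical: 0 = 81.6 + 31.15 t − ½(9.81) t² ⇒ 4.905 t² − 31.15 t − 81.6 = 0.
t = [31.15 + √(970.3 + 1601)] / 9.810 = 8.344 s.
Horizontal: R = v_x · t = 79.09 × 8.344 = 660 m.

660 m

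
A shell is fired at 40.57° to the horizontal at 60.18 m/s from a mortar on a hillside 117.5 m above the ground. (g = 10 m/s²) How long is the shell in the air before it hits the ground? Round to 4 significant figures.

10.14 s

Vertical component: v_y = 60.18 sin 40.57° = 39.140 m/s.
Taking up as positive with launch at y = 117.5 m, landing at y = 0: 0 = 117.5 + 39.140 t − ½(10) t².
Solving 5.000 t² − 39.140 t − 117.5 = 0 gives t = [39.140 + √(39.140² + 4·5.000·117.5)] / 10.00 = 10.14 s.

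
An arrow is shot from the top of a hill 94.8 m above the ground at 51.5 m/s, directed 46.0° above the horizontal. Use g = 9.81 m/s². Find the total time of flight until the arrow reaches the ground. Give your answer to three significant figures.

9.57 s

Vertical component: v_y = 51.5 sin 46.0° = 37.05 m/s.
Taking up as positive with launch at y = 94.8 m, landing at y = 0: 0 = 94.8 + 37.05 t − ½(9.81) t².
Solving 4.905 t² − 37.05 t − 94.8 = 0 gives t = [37.05 + √(37.05² + 4·4.905·94.8)] / 9.810 = 9.57 s.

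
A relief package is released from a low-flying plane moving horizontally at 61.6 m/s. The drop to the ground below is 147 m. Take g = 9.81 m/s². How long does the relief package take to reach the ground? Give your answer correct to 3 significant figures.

5.47 s

The horizontal speed doesn't affect the fall. With v_y0 = 0, h = ½ g t².
t = √(2 × 147 / 9.81) = √29.97 = 5.47 s.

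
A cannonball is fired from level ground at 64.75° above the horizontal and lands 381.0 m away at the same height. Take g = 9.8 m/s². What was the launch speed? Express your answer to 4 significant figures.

On level ground, R = v₀² sin(2θ) / g, so v₀ = √(R g / sin 2θ).
sin(2 × 64.75°) = 0.7716.
v₀ = √(381.0 × 9.8 / 0.7716) = √4839.0 = 69.56 m/s.

69.56 m/s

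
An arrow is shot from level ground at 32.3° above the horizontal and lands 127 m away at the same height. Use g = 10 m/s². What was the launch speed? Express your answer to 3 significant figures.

37.5 m/s

On level ground, R = v₀² sin(2θ) / g, so v₀ = √(R g / sin 2θ).
sin(2 × 32.3°) = 0.9033.
v₀ = √(127 × 10 / 0.9033) = √1406 = 37.5 m/s.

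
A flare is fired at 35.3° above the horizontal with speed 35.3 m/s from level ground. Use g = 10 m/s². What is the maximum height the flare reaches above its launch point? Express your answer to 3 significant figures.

Vertical component of launch velocity: v_y = 35.3 sin 35.3° = 20.40 m/s.
At the highest point the vertical velocity is zero, so v_y² = 2 g h_max.
h_max = (20.40)² / (2 × 10) = 416.2 / 20.00 = 20.8 m.

20.8 m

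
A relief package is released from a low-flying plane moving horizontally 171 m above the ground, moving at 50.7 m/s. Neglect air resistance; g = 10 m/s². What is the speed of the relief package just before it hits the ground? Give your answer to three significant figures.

Fall time: t = √(2 × 171 / 10) = 5.848 s.
At impact: v_x = 50.7 m/s (unchanged), v_y = g t = 10 × 5.848 = 58.48 m/s.
Speed = √(v_x² + v_y²) = √(2570 + 3420) = 77.4 m/s.

77.4 m/s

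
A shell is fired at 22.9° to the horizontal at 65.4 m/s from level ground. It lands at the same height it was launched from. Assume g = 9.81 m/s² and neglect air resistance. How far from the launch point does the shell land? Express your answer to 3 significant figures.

313 m

For level ground, R = v₀² sin(2θ) / g.
sin(2 × 22.9°) = sin 45.80° = 0.7169.
R = (65.4)² × 0.7169 / 9.81 = 313 m.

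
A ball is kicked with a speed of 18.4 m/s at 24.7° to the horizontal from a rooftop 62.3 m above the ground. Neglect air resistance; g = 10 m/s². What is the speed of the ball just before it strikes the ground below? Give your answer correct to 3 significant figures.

v_x = 18.4 cos 24.7° = 16.72 m/s is unchanged throughout.
For the vertical component, v_y² = v_y0² + 2 g h = (7.689)² + 2×10×62.3 = 1305, so |v_y| = 36.12 m/s.
Impact speed = √(v_x² + v_y²) = √(279.6 + 1305) = 39.8 m/s.

39.8 m/s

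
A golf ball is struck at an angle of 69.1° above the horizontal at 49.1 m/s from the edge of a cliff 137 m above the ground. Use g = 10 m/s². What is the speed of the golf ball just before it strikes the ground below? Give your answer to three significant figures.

71.8 m/s

v_x = 49.1 cos 69.1° = 17.52 m/s is unchanged throughout.
For the vertical component, v_y² = v_y0² + 2 g h = (45.87)² + 2×10×137 = 4844, so |v_y| = 69.60 m/s.
Impact speed = √(v_x² + v_y²) = √(307.0 + 4844) = 71.8 m/s.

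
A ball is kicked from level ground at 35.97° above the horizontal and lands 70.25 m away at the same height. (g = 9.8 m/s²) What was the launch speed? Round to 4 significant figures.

26.91 m/s

On level ground, R = v₀² sin(2θ) / g, so v₀ = √(R g / sin 2θ).
sin(2 × 35.97°) = 0.9507.
v₀ = √(70.25 × 9.8 / 0.9507) = √724.15 = 26.91 m/s.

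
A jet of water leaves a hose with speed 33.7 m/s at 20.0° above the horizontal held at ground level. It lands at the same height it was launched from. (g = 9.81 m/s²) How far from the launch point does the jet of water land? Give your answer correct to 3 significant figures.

For level ground, R = v₀² sin(2θ) / g.
sin(2 × 20.0°) = sin 40.00° = 0.6428.
R = (33.7)² × 0.6428 / 9.81 = 74.4 m.

74.4 m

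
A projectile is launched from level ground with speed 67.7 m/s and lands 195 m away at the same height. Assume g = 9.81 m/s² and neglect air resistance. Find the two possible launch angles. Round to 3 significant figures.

Level-ground range: R = v₀² sin(2θ)/g ⇒ sin 2θ = R g / v₀² = 195×9.81/67.7² = 0.4174.
2θ = arcsin(0.4174) = 24.67° or 180° − 24.67° = 155.33°.
So θ = 12.3° or θ = 77.7°.

12.3° and 77.7°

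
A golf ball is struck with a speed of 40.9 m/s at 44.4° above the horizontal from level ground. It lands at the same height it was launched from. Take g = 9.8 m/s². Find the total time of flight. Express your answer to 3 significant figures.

5.84 s

Vertical component: v_y = 40.9 sin 44.4° = 28.62 m/s.
For a projectile landing at launch height, time of flight is t = 2 v_y / g = 2 × 28.62 / 9.8 = 5.84 s.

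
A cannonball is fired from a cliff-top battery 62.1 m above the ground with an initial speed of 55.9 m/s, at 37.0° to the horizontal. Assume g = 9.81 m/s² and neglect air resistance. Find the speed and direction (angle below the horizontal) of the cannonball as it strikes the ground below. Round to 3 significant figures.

65.9 m/s at 47.4° below the horizontal

v_x = 55.9 cos 37.0° = 44.64 m/s (constant).
|v_y| at impact = √((33.64)² + 2×9.81×62.1) = 48.48 m/s.
Speed = √(44.64² + 48.48²) = 65.9 m/s; angle = arctan(48.48/44.64) = 47.4° below horizontal.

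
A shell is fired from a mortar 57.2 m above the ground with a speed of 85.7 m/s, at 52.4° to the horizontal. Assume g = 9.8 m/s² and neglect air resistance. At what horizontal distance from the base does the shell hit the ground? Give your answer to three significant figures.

Components: v_x = 85.7 cos 52.4° = 52.29 m/s, v_y = 85.7 sin 52.4° = 67.90 m/s.
Vertical: 0 = 57.2 + 67.90 t − ½(9.8) t² ⇒ 4.900 t² − 67.90 t − 57.2 = 0.
t = [67.90 + √(4610 + 1121)] / 9.800 = 14.65 s.
Horizontal: R = v_x · t = 52.29 × 14.65 = 766 m.

766 m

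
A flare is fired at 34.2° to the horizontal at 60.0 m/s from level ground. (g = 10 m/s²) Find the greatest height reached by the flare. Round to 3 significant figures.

56.9 m

Vertical component of launch velocity: v_y = 60.0 sin 34.2° = 33.73 m/s.
At the highest point the vertical velocity is zero, so v_y² = 2 g h_max.
h_max = (33.73)² / (2 × 10) = 1138 / 20.00 = 56.9 m.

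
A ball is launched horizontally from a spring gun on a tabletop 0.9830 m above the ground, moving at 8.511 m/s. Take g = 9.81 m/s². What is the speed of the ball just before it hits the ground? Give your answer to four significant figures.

Fall time: t = √(2 × 0.9830 / 9.81) = 0.44767 s.
At impact: v_x = 8.511 m/s (unchanged), v_y = g t = 9.81 × 0.44767 = 4.3916 m/s.
Speed = √(v_x² + v_y²) = √(72.437 + 19.286) = 9.577 m/s.

9.577 m/s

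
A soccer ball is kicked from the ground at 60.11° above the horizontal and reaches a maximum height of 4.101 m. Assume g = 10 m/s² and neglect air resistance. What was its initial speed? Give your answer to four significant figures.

At maximum height v_y = 0, so (v₀ sin θ)² = 2 g H.
v₀ sin 60.11° = √(2 × 10 × 4.101) = 9.0565 m/s.
v₀ = 9.0565 / sin 60.11° = 9.0565 / 0.8670 = 10.45 m/s.

10.45 m/s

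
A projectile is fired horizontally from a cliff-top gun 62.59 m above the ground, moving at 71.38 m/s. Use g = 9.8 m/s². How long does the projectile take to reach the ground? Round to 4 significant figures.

3.574 s

The horizontal speed doesn't affect the fall. With v_y0 = 0, h = ½ g t².
t = √(2 × 62.59 / 9.8) = √12.773 = 3.574 s.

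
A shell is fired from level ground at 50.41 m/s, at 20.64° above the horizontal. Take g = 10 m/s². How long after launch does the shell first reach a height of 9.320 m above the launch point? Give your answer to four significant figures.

0.6396 s

v_y0 = 50.41 sin 20.64° = 17.769 m/s.
Set y = v_y0 t − ½ g t² = 9.320: 5.000 t² − 17.769 t + 9.320 = 0.
t = [17.769 ± √(315.74 − 186.40)] / 10 = (17.769 ± 11.373) / 10, giving t = 0.6396 s or t = 2.914 s.
The shell is on the way up at the first time, so t = 0.6396 s.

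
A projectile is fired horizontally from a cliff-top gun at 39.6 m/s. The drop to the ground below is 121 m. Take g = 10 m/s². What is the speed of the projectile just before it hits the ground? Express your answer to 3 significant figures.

Fall time: t = √(2 × 121 / 10) = 4.919 s.
At impact: v_x = 39.6 m/s (unchanged), v_y = g t = 10 × 4.919 = 49.19 m/s.
Speed = √(v_x² + v_y²) = √(1568 + 2420) = 63.2 m/s.

63.2 m/s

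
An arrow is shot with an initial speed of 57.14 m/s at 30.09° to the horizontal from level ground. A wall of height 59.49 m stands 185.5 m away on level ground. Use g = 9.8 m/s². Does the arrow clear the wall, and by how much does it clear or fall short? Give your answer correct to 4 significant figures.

No — it falls 20.98 m short of clearing the wall.

v_x = 57.14 cos 30.09° = 49.440 m/s; v_y0 = 57.14 sin 30.09° = 28.648 m/s.
Time to reach the wall: t = 185.5 / 49.440 = 3.7520 s.
Height at that point: y = 28.648×3.7520 − 4.900×3.7520² = 38.508 m.
That is 59.49 − 38.508 = 20.98 m below the top of the wall, so the arrow does not clear it.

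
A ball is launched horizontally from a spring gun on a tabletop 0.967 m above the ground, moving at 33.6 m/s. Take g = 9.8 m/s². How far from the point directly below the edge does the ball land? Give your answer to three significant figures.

14.9 m

Initial vertical velocity is zero, so the fall time comes from h = ½ g t²: t = √(2 × 0.967 / 9.8) = 0.4442 s.
Horizontal motion is uniform at 33.6 m/s, so x = 33.6 × 0.4442 = 14.9 m.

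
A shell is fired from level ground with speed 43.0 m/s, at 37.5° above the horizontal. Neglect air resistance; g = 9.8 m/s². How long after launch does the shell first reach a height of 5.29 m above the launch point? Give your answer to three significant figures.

v_y0 = 43.0 sin 37.5° = 26.18 m/s.
Set y = v_y0 t − ½ g t² = 5.29: 4.900 t² − 26.18 t + 5.29 = 0.
t = [26.18 ± √(685.4 − 103.7)] / 9.8 = (26.18 ± 24.12) / 9.8, giving t = 0.210 s or t = 5.13 s.
The shell is on the way up at the first time, so t = 0.210 s.

0.210 s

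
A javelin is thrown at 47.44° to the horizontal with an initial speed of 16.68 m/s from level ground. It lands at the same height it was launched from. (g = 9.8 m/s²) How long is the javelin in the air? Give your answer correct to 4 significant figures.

Vertical component: v_y = 16.68 sin 47.44° = 12.286 m/s.
For a projectile landing at launch height, time of flight is t = 2 v_y / g = 2 × 12.286 / 9.8 = 2.507 s.

2.507 s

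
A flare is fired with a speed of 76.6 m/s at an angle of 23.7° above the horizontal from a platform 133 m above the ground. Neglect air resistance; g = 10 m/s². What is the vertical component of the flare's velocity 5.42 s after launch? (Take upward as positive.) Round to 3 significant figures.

-23.4 m/s

Initial vertical component: v_y0 = 76.6 sin 23.7° = 30.79 m/s.
v_y(t) = v_y0 − g t = 30.79 − 10 × 5.42 = -23.4 m/s.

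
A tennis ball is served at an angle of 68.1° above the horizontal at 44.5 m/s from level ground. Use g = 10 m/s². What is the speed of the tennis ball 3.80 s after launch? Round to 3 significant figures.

16.9 m/s

v_x = 44.5 cos 68.1° = 16.60 m/s (constant).
v_y(t) = 44.5 sin 68.1° − g t = 41.29 − 10 × 3.80 = 3.290 m/s.
Speed = √(v_x² + v_y²) = √(275.6 + 10.82) = 16.9 m/s.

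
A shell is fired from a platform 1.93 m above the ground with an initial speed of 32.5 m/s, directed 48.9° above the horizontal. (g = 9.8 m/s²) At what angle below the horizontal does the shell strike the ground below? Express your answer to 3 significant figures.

49.8°

v_x = 32.5 cos 48.9° = 21.36 m/s.
At impact |v_y| = √(v_y0² + 2 g h) = √(24.49² + 2×9.8×1.93) = 25.25 m/s.
Angle below horizontal = arctan(|v_y| / v_x) = arctan(25.25 / 21.36) = 49.8°.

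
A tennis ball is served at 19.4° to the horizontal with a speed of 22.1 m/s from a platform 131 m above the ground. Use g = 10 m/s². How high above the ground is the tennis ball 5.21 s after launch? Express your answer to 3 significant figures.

v_y0 = 22.1 sin 19.4° = 7.341 m/s.
y(t) = 131 + v_y0 t − ½ g t² = 131 + 7.341×5.21 − ½×10×5.21² = 33.5 m.

33.5 m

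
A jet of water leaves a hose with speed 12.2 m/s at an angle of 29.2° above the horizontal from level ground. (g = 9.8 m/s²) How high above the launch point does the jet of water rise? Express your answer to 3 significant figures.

1.81 m

Vertical component of launch velocity: v_y = 12.2 sin 29.2° = 5.952 m/s.
At the highest point the vertical velocity is zero, so v_y² = 2 g h_max.
h_max = (5.952)² / (2 × 9.8) = 35.43 / 19.60 = 1.81 m.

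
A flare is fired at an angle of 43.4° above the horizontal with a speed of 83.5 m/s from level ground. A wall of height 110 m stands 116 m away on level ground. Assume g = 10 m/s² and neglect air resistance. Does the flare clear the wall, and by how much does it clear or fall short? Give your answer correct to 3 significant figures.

No — it falls 18.6 m short of clearing the wall.

v_x = 83.5 cos 43.4° = 60.67 m/s; v_y0 = 83.5 sin 43.4° = 57.37 m/s.
Time to reach the wall: t = 116 / 60.67 = 1.912 s.
Height at that point: y = 57.37×1.912 − 5.000×1.912² = 91.41 m.
That is 110 − 91.41 = 18.6 m below the top of the wall, so the flare does not clear it.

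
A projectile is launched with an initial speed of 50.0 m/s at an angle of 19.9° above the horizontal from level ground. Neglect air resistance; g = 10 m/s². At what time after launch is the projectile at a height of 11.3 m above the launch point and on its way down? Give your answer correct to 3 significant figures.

2.50 s

v_y0 = 50.0 sin 19.9° = 17.02 m/s.
Set y = v_y0 t − ½ g t² = 11.3: 5.000 t² − 17.02 t + 11.3 = 0.
t = [17.02 ± √(289.7 − 226.0)] / 10 = (17.02 ± 7.981) / 10, giving t = 0.904 s or t = 2.50 s.
On the way down corresponds to the larger root: t = 2.50 s.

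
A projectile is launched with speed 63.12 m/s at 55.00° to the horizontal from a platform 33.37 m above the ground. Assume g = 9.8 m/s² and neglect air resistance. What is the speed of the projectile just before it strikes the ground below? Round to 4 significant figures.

v_x = 63.12 cos 55.00° = 36.204 m/s is unchanged throughout.
For the vertical component, v_y² = v_y0² + 2 g h = (51.705)² + 2×9.8×33.37 = 3327.5, so |v_y| = 57.684 m/s.
Impact speed = √(v_x² + v_y²) = √(1310.7 + 3327.5) = 68.10 m/s.

68.10 m/s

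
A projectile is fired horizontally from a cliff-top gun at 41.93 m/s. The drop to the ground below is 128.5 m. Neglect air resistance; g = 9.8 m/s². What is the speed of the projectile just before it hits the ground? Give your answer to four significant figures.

Fall time: t = √(2 × 128.5 / 9.8) = 5.1210 s.
At impact: v_x = 41.93 m/s (unchanged), v_y = g t = 9.8 × 5.1210 = 50.186 m/s.
Speed = √(v_x² + v_y²) = √(1758.1 + 2518.6) = 65.40 m/s.

65.40 m/s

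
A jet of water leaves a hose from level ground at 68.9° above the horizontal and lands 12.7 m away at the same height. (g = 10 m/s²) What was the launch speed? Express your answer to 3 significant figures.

On level ground, R = v₀² sin(2θ) / g, so v₀ = √(R g / sin 2θ).
sin(2 × 68.9°) = 0.6717.
v₀ = √(12.7 × 10 / 0.6717) = √189.1 = 13.8 m/s.

13.8 m/s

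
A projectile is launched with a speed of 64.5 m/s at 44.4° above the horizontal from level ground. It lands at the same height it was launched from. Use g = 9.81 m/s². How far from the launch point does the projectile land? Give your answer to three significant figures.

For level ground, R = v₀² sin(2θ) / g.
sin(2 × 44.4°) = sin 88.80° = 0.9998.
R = (64.5)² × 0.9998 / 9.81 = 424 m.

424 m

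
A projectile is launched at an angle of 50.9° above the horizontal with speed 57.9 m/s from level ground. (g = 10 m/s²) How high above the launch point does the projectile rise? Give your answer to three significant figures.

101 m

Vertical component of launch velocity: v_y = 57.9 sin 50.9° = 44.93 m/s.
At the highest point the vertical velocity is zero, so v_y² = 2 g h_max.
h_max = (44.93)² / (2 × 10) = 2019 / 20.00 = 101 m.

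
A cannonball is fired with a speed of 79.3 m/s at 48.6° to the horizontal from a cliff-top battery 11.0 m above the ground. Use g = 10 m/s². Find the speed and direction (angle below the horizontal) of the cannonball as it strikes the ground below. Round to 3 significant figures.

80.7 m/s at 49.5° below the horizontal

v_x = 79.3 cos 48.6° = 52.44 m/s (constant).
|v_y| at impact = √((59.48)² + 2×10×11.0) = 61.30 m/s.
Speed = √(52.44² + 61.30²) = 80.7 m/s; angle = arctan(61.30/52.44) = 49.5° below horizontal.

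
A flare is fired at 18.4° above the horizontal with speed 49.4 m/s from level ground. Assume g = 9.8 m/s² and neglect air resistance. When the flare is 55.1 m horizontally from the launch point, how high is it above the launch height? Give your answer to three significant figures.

11.6 m

v_x = 49.4 cos 18.4° = 46.87 m/s, v_y0 = 49.4 sin 18.4° = 15.59 m/s.
Time to reach x = 55.1 m: t = x / v_x = 55.1 / 46.87 = 1.176 s.
y = v_y0 t − ½ g t² = 15.59×1.176 − 4.900×1.176² = 11.6 m.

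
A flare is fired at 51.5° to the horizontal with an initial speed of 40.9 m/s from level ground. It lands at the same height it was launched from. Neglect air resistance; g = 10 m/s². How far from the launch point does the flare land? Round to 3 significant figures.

163 m

Components: v_x = 40.9 cos 51.5° = 25.46 m/s, v_y = 40.9 sin 51.5° = 32.01 m/s.
Time of flight (same landing height): t = 2 v_y / g = 2 × 32.01 / 10 = 6.402 s.
Range: R = v_x · t = 25.46 × 6.402 = 163 m.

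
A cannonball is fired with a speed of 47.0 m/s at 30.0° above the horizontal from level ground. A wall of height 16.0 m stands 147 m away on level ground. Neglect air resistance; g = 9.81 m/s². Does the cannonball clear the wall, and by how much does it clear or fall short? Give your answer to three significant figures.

v_x = 47.0 cos 30.0° = 40.70 m/s; v_y0 = 47.0 sin 30.0° = 23.50 m/s.
Time to reach the wall: t = 147 / 40.70 = 3.612 s.
Height at that point: y = 23.50×3.612 − 4.905×3.612² = 20.89 m.
That is 20.89 − 16.0 = 4.89 m above the top of the wall, so the cannonball clears it.

Yes — it clears the wall by 4.89 m.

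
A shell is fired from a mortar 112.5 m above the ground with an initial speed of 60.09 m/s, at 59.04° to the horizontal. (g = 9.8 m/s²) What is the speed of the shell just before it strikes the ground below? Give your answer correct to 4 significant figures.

v_x = 60.09 cos 59.04° = 30.913 m/s is unchanged throughout.
For the vertical component, v_y² = v_y0² + 2 g h = (51.529)² + 2×9.8×112.5 = 4860.2, so |v_y| = 69.715 m/s.
Impact speed = √(v_x² + v_y²) = √(955.61 + 4860.2) = 76.26 m/s.

76.26 m/s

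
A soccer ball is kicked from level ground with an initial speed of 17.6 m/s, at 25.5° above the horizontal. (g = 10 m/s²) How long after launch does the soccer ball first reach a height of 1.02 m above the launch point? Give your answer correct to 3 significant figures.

0.149 s

v_y0 = 17.6 sin 25.5° = 7.577 m/s.
Set y = v_y0 t − ½ g t² = 1.02: 5.000 t² − 7.577 t + 1.02 = 0.
t = [7.577 ± √(57.41 − 20.40)] / 10 = (7.577 ± 6.084) / 10, giving t = 0.149 s or t = 1.37 s.
The soccer ball is on the way up at the first time, so t = 0.149 s.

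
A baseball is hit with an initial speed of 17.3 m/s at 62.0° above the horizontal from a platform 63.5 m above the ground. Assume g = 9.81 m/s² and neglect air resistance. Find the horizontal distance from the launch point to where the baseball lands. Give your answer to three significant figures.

Components: v_x = 17.3 cos 62.0° = 8.122 m/s, v_y = 17.3 sin 62.0° = 15.27 m/s.
Vertical: 0 = 63.5 + 15.27 t − ½(9.81) t² ⇒ 4.905 t² − 15.27 t − 63.5 = 0.
t = [15.27 + √(233.2 + 1246)] / 9.810 = 5.477 s.
Horizontal: R = v_x · t = 8.122 × 5.477 = 44.5 m.

44.5 m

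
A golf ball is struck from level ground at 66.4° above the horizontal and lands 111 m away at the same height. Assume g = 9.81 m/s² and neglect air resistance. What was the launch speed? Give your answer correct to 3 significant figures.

38.5 m/s

On level ground, R = v₀² sin(2θ) / g, so v₀ = √(R g / sin 2θ).
sin(2 × 66.4°) = 0.7337.
v₀ = √(111 × 9.81 / 0.7337) = √1484 = 38.5 m/s.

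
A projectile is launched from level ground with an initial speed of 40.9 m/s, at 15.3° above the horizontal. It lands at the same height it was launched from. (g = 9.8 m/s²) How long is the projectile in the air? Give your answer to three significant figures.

2.20 s

Vertical component: v_y = 40.9 sin 15.3° = 10.79 m/s.
For a projectile landing at launch height, time of flight is t = 2 v_y / g = 2 × 10.79 / 9.8 = 2.20 s.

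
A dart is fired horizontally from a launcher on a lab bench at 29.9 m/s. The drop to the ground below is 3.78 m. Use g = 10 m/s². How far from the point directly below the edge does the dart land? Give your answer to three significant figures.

26.0 m

Initial vertical velocity is zero, so the fall time comes from h = ½ g t²: t = √(2 × 3.78 / 10) = 0.8695 s.
Horizontal motion is uniform at 29.9 m/s, so x = 29.9 × 0.8695 = 26.0 m.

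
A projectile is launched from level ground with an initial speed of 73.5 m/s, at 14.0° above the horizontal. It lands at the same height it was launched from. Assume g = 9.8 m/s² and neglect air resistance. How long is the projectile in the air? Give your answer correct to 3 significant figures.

Vertical component: v_y = 73.5 sin 14.0° = 17.78 m/s.
For a projectile landing at launch height, time of flight is t = 2 v_y / g = 2 × 17.78 / 9.8 = 3.63 s.

3.63 s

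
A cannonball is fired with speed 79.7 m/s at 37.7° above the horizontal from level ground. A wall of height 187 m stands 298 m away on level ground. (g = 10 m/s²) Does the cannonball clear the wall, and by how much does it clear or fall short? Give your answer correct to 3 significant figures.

v_x = 79.7 cos 37.7° = 63.06 m/s; v_y0 = 79.7 sin 37.7° = 48.74 m/s.
Time to reach the wall: t = 298 / 63.06 = 4.726 s.
Height at that point: y = 48.74×4.726 − 5.000×4.726² = 118.7 m.
That is 187 − 118.7 = 68.3 m below the top of the wall, so the cannonball does not clear it.

No — it falls 68.3 m short of clearing the wall.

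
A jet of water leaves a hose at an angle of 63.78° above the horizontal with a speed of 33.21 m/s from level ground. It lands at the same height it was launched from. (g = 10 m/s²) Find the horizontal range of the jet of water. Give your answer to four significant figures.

87.43 m

For level ground, R = v₀² sin(2θ) / g.
sin(2 × 63.78°) = sin 127.56° = 0.7927.
R = (33.21)² × 0.7927 / 10 = 87.43 m.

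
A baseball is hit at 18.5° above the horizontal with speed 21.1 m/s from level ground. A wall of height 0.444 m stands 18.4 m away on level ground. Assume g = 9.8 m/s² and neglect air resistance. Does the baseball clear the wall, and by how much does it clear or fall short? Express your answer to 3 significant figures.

Yes — it clears the wall by 1.57 m.

v_x = 21.1 cos 18.5° = 20.01 m/s; v_y0 = 21.1 sin 18.5° = 6.695 m/s.
Time to reach the wall: t = 18.4 / 20.01 = 0.9195 s.
Height at that point: y = 6.695×0.9195 − 4.900×0.9195² = 2.013 m.
That is 2.013 − 0.444 = 1.57 m above the top of the wall, so the baseball clears it.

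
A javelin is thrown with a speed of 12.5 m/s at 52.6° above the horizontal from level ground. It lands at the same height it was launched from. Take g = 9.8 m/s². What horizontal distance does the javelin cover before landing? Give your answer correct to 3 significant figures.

15.4 m

For level ground, R = v₀² sin(2θ) / g.
sin(2 × 52.6°) = sin 105.2° = 0.9650.
R = (12.5)² × 0.9650 / 9.8 = 15.4 m.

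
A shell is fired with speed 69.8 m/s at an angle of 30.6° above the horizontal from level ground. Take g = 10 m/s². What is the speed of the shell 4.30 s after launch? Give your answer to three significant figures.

60.5 m/s

v_x = 69.8 cos 30.6° = 60.08 m/s (constant).
v_y(t) = 69.8 sin 30.6° − g t = 35.53 − 10 × 4.30 = -7.470 m/s.
Speed = √(v_x² + v_y²) = √(3610 + 55.80) = 60.5 m/s.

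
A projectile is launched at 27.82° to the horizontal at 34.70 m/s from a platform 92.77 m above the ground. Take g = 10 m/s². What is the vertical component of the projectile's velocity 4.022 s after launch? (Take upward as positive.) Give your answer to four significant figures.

Initial vertical component: v_y0 = 34.70 sin 27.82° = 16.194 m/s.
v_y(t) = v_y0 − g t = 16.194 − 10 × 4.022 = -24.03 m/s.

-24.03 m/s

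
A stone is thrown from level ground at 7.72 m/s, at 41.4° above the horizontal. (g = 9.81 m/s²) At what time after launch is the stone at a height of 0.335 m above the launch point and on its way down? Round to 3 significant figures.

v_y0 = 7.72 sin 41.4° = 5.105 m/s.
Set y = v_y0 t − ½ g t² = 0.335: 4.905 t² − 5.105 t + 0.335 = 0.
t = [5.105 ± √(26.06 − 6.573)] / 9.81 = (5.105 ± 4.414) / 9.81, giving t = 0.0704 s or t = 0.970 s.
On the way down corresponds to the larger root: t = 0.970 s.

0.970 s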